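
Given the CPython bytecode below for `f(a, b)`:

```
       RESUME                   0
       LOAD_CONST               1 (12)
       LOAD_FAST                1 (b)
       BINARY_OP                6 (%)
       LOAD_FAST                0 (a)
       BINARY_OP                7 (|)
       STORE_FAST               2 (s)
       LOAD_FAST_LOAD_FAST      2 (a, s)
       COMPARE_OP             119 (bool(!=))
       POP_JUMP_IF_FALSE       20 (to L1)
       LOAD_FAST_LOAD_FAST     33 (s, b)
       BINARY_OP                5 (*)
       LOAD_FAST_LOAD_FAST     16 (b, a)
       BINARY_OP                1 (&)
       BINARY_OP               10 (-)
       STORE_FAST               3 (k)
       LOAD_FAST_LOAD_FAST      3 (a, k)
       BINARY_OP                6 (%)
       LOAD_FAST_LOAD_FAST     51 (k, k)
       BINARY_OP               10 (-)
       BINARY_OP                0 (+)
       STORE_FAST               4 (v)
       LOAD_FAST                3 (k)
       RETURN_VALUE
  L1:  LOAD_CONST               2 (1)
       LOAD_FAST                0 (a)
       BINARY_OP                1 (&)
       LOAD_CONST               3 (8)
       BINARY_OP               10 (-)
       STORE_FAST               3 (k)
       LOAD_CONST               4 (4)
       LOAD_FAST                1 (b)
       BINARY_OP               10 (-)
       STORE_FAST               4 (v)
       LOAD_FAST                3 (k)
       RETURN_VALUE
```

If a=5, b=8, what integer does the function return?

-7

LOAD_CONST → push 12. Stack: [12]
LOAD_FAST b → push 8. Stack: [12, 8]
BINARY_OP % → 12 % 8 = 4. Stack: [4]
LOAD_FAST a → push 5. Stack: [4, 5]
BINARY_OP | → 4 | 5 = 5. Stack: [5]
STORE_FAST s → s=5. Stack: []
LOAD_FAST_LOAD_FAST a,s → push 5,5. Stack: [5, 5]
COMPARE_OP bool(!=) → 5 vs 5 = False. Stack: [False]
POP_JUMP_IF_FALSE → pop False; jump. Stack: []
LOAD_CONST → push 1. Stack: [1]
LOAD_FAST a → push 5. Stack: [1, 5]
BINARY_OP & → 1 & 5 = 1. Stack: [1]
LOAD_CONST → push 8. Stack: [1, 8]
BINARY_OP - → 1 - 8 = -7. Stack: [-7]
STORE_FAST k → k=-7. Stack: []
LOAD_CONST → push 4. Stack: [4]
LOAD_FAST b → push 8. Stack: [4, 8]
BINARY_OP - → 4 - 8 = -4. Stack: [-4]
STORE_FAST v → v=-4. Stack: []
LOAD_FAST k → push -7. Stack: [-7]
RETURN_VALUE → return -7.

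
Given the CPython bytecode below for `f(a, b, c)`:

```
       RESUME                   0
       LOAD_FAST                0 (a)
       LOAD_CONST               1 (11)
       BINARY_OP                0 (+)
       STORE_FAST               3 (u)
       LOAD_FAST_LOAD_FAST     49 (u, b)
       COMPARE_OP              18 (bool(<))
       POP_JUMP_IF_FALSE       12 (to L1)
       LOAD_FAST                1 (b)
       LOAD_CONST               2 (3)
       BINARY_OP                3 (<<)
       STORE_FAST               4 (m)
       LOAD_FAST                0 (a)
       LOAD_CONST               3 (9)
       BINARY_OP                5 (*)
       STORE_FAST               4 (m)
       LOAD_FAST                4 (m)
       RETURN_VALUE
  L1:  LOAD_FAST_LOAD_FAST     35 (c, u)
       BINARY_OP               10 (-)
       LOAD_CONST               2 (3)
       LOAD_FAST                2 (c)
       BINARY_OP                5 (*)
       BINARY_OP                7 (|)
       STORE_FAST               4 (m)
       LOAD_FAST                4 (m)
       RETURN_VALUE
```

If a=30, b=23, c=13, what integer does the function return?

-25

LOAD_FAST a → push 30. Stack: [30]
LOAD_CONST → push 11. Stack: [30, 11]
BINARY_OP + → 30 + 11 = 41. Stack: [41]
STORE_FAST u → u=41. Stack: []
LOAD_FAST_LOAD_FAST u,b → push 41,23. Stack: [41, 23]
COMPARE_OP bool(<) → 41 vs 23 = False. Stack: [False]
POP_JUMP_IF_FALSE → pop False; jump. Stack: []
LOAD_FAST_LOAD_FAST c,u → push 13,41. Stack: [13, 41]
BINARY_OP - → 13 - 41 = -28. Stack: [-28]
LOAD_CONST → push 3. Stack: [-28, 3]
LOAD_FAST c → push 13. Stack: [-28, 3, 13]
BINARY_OP * → 3 * 13 = 39. Stack: [-28, 39]
BINARY_OP | → -28 | 39 = -25. Stack: [-25]
STORE_FAST m → m=-25. Stack: []
LOAD_FAST m → push -25. Stack: [-25]
RETURN_VALUE → return -25.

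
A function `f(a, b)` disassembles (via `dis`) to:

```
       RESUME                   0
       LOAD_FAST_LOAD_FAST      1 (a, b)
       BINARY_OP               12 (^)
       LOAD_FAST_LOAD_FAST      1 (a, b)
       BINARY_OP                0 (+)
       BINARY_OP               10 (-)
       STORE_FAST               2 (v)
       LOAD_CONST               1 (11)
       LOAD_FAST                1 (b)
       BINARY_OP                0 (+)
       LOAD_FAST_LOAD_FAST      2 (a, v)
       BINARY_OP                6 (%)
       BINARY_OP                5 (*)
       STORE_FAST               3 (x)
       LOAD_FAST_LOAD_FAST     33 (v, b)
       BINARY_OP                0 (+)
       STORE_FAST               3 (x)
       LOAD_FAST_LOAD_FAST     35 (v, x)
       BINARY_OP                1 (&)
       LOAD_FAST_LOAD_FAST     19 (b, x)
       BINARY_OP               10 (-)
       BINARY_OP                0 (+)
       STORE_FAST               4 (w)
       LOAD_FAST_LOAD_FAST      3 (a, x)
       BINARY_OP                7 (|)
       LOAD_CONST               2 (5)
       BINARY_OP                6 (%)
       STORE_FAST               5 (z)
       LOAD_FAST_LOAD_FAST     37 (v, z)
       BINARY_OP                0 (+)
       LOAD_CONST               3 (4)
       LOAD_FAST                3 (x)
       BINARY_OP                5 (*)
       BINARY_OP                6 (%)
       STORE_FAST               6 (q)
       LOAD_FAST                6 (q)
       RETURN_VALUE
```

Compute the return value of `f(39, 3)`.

LOAD_FAST_LOAD_FAST a,b → push 39,3. Stack: [39, 3]
BINARY_OP ^ → 39 ^ 3 = 36. Stack: [36]
LOAD_FAST_LOAD_FAST a,b → push 39,3. Stack: [36, 39, 3]
BINARY_OP + → 39 + 3 = 42. Stack: [36, 42]
BINARY_OP - → 36 - 42 = -6. Stack: [-6]
STORE_FAST v → v=-6. Stack: []
LOAD_CONST → push 11. Stack: [11]
LOAD_FAST b → push 3. Stack: [11, 3]
BINARY_OP + → 11 + 3 = 14. Stack: [14]
LOAD_FAST_LOAD_FAST a,v → push 39,-6. Stack: [14, 39, -6]
BINARY_OP % → 39 % -6 = -3. Stack: [14, -3]
BINARY_OP * → 14 * -3 = -42. Stack: [-42]
STORE_FAST x → x=-42. Stack: []
LOAD_FAST_LOAD_FAST v,b → push -6,3. Stack: [-6, 3]
BINARY_OP + → -6 + 3 = -3. Stack: [-3]
STORE_FAST x → x=-3. Stack: []
LOAD_FAST_LOAD_FAST v,x → push -6,-3. Stack: [-6, -3]
BINARY_OP & → -6 & -3 = -8. Stack: [-8]
LOAD_FAST_LOAD_FAST b,x → push 3,-3. Stack: [-8, 3, -3]
BINARY_OP - → 3 - -3 = 6. Stack: [-8, 6]
BINARY_OP + → -8 + 6 = -2. Stack: [-2]
STORE_FAST w → w=-2. Stack: []
LOAD_FAST_LOAD_FAST a,x → push 39,-3. Stack: [39, -3]
BINARY_OP | → 39 | -3 = -1. Stack: [-1]
LOAD_CONST → push 5. Stack: [-1, 5]
BINARY_OP % → -1 % 5 = 4. Stack: [4]
STORE_FAST z → z=4. Stack: []
LOAD_FAST_LOAD_FAST v,z → push -6,4. Stack: [-6, 4]
BINARY_OP + → -6 + 4 = -2. Stack: [-2]
LOAD_CONST → push 4. Stack: [-2, 4]
LOAD_FAST x → push -3. Stack: [-2, 4, -3]
BINARY_OP * → 4 * -3 = -12. Stack: [-2, -12]
BINARY_OP % → -2 % -12 = -2. Stack: [-2]
STORE_FAST q → q=-2. Stack: []
LOAD_FAST q → push -2. Stack: [-2]
RETURN_VALUE → return -2.

-2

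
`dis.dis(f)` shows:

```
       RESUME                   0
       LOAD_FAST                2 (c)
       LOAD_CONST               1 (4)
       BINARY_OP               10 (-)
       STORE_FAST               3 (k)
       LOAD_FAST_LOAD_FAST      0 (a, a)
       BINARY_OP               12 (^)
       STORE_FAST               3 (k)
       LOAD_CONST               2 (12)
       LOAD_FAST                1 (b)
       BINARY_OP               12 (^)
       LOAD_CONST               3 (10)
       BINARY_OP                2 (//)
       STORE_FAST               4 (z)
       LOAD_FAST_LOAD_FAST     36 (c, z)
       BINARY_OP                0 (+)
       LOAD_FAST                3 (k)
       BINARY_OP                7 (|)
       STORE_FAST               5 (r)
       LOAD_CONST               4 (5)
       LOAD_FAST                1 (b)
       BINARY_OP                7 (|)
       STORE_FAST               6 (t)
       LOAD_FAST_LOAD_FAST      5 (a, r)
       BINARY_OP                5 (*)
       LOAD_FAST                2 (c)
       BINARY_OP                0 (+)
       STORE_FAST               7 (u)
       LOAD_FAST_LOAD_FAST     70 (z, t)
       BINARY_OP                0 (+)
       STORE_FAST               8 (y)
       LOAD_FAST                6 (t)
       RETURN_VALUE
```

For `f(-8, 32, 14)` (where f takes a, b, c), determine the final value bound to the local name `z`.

LOAD_FAST c → push 14. Stack: [14]
LOAD_CONST → push 4. Stack: [14, 4]
BINARY_OP - → 14 - 4 = 10. Stack: [10]
STORE_FAST k → k=10. Stack: []
LOAD_FAST_LOAD_FAST a,a → push -8,-8. Stack: [-8, -8]
BINARY_OP ^ → -8 ^ -8 = 0. Stack: [0]
STORE_FAST k → k=0. Stack: []
LOAD_CONST → push 12. Stack: [12]
LOAD_FAST b → push 32. Stack: [12, 32]
BINARY_OP ^ → 12 ^ 32 = 44. Stack: [44]
LOAD_CONST → push 10. Stack: [44, 10]
BINARY_OP // → 44 // 10 = 4. Stack: [4]
STORE_FAST z → z=4. Stack: []
LOAD_FAST_LOAD_FAST c,z → push 14,4. Stack: [14, 4]
BINARY_OP + → 14 + 4 = 18. Stack: [18]
LOAD_FAST k → push 0. Stack: [18, 0]
BINARY_OP | → 18 | 0 = 18. Stack: [18]
STORE_FAST r → r=18. Stack: []
LOAD_CONST → push 5. Stack: [5]
LOAD_FAST b → push 32. Stack: [5, 32]
BINARY_OP | → 5 | 32 = 37. Stack: [37]
STORE_FAST t → t=37. Stack: []
LOAD_FAST_LOAD_FAST a,r → push -8,18. Stack: [-8, 18]
BINARY_OP * → -8 * 18 = -144. Stack: [-144]
LOAD_FAST c → push 14. Stack: [-144, 14]
BINARY_OP + → -144 + 14 = -130. Stack: [-130]
STORE_FAST u → u=-130. Stack: []
LOAD_FAST_LOAD_FAST z,t → push 4,37. Stack: [4, 37]
BINARY_OP + → 4 + 37 = 41. Stack: [41]
STORE_FAST y → y=41. Stack: []
LOAD_FAST t → push 37. Stack: [37]
RETURN_VALUE → return 37.

4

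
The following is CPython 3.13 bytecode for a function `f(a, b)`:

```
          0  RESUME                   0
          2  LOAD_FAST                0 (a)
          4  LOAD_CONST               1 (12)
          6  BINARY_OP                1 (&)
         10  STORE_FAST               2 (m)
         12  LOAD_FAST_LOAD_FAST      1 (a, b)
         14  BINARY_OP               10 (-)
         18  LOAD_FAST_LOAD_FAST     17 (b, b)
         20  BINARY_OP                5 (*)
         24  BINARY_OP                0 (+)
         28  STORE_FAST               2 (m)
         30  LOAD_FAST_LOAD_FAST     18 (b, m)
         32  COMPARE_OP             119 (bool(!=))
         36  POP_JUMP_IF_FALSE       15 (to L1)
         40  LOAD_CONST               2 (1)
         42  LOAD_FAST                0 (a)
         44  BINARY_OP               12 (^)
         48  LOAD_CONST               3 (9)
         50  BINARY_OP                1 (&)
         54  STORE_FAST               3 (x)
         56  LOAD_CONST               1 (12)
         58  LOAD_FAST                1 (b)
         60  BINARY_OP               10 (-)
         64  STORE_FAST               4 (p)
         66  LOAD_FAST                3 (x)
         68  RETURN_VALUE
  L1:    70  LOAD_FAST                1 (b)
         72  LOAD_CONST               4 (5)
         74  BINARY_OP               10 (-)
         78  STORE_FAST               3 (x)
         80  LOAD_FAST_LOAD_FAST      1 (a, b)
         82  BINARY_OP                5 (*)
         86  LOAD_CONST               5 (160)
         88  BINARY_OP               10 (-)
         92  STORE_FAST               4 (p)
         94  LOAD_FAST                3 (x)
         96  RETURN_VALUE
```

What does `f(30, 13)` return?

LOAD_FAST a → push 30. Stack: [30]
LOAD_CONST → push 12. Stack: [30, 12]
BINARY_OP & → 30 & 12 = 12. Stack: [12]
STORE_FAST m → m=12. Stack: []
LOAD_FAST_LOAD_FAST a,b → push 30,13. Stack: [30, 13]
BINARY_OP - → 30 - 13 = 17. Stack: [17]
LOAD_FAST_LOAD_FAST b,b → push 13,13. Stack: [17, 13, 13]
BINARY_OP * → 13 * 13 = 169. Stack: [17, 169]
BINARY_OP + → 17 + 169 = 186. Stack: [186]
STORE_FAST m → m=186. Stack: []
LOAD_FAST_LOAD_FAST b,m → push 13,186. Stack: [13, 186]
COMPARE_OP bool(!=) → 13 vs 186 = True. Stack: [True]
POP_JUMP_IF_FALSE → pop True; no jump. Stack: []
LOAD_CONST → push 1. Stack: [1]
LOAD_FAST a → push 30. Stack: [1, 30]
BINARY_OP ^ → 1 ^ 30 = 31. Stack: [31]
LOAD_CONST → push 9. Stack: [31, 9]
BINARY_OP & → 31 & 9 = 9. Stack: [9]
STORE_FAST x → x=9. Stack: []
LOAD_CONST → push 12. Stack: [12]
LOAD_FAST b → push 13. Stack: [12, 13]
BINARY_OP - → 12 - 13 = -1. Stack: [-1]
STORE_FAST p → p=-1. Stack: []
LOAD_FAST x → push 9. Stack: [9]
RETURN_VALUE → return 9.

9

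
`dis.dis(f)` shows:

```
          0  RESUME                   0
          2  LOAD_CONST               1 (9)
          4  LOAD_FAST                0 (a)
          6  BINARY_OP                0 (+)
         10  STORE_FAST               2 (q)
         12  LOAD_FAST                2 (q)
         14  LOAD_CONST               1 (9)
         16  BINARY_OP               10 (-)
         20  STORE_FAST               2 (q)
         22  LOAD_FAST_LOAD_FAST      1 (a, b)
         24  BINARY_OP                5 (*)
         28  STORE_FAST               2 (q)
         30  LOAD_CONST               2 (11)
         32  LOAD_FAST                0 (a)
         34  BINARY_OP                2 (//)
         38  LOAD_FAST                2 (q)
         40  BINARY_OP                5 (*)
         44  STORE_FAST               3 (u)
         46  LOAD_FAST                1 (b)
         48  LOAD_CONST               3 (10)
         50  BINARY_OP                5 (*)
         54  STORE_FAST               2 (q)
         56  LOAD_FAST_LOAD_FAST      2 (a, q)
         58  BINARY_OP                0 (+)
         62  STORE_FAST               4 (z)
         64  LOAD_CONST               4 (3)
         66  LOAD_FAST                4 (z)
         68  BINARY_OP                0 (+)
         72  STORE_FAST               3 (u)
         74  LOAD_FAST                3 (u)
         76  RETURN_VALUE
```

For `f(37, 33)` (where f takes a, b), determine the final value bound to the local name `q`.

LOAD_CONST → push 9. Stack: [9]
LOAD_FAST a → push 37. Stack: [9, 37]
BINARY_OP + → 9 + 37 = 46. Stack: [46]
STORE_FAST q → q=46. Stack: []
LOAD_FAST q → push 46. Stack: [46]
LOAD_CONST → push 9. Stack: [46, 9]
BINARY_OP - → 46 - 9 = 37. Stack: [37]
STORE_FAST q → q=37. Stack: []
LOAD_FAST_LOAD_FAST a,b → push 37,33. Stack: [37, 33]
BINARY_OP * → 37 * 33 = 1221. Stack: [1221]
STORE_FAST q → q=1221. Stack: []
LOAD_CONST → push 11. Stack: [11]
LOAD_FAST a → push 37. Stack: [11, 37]
BINARY_OP // → 11 // 37 = 0. Stack: [0]
LOAD_FAST q → push 1221. Stack: [0, 1221]
BINARY_OP * → 0 * 1221 = 0. Stack: [0]
STORE_FAST u → u=0. Stack: []
LOAD_FAST b → push 33. Stack: [33]
LOAD_CONST → push 10. Stack: [33, 10]
BINARY_OP * → 33 * 10 = 330. Stack: [330]
STORE_FAST q → q=330. Stack: []
LOAD_FAST_LOAD_FAST a,q → push 37,330. Stack: [37, 330]
BINARY_OP + → 37 + 330 = 367. Stack: [367]
STORE_FAST z → z=367. Stack: []
LOAD_CONST → push 3. Stack: [3]
LOAD_FAST z → push 367. Stack: [3, 367]
BINARY_OP + → 3 + 367 = 370. Stack: [370]
STORE_FAST u → u=370. Stack: []
LOAD_FAST u → push 370. Stack: [370]
RETURN_VALUE → return 370.

330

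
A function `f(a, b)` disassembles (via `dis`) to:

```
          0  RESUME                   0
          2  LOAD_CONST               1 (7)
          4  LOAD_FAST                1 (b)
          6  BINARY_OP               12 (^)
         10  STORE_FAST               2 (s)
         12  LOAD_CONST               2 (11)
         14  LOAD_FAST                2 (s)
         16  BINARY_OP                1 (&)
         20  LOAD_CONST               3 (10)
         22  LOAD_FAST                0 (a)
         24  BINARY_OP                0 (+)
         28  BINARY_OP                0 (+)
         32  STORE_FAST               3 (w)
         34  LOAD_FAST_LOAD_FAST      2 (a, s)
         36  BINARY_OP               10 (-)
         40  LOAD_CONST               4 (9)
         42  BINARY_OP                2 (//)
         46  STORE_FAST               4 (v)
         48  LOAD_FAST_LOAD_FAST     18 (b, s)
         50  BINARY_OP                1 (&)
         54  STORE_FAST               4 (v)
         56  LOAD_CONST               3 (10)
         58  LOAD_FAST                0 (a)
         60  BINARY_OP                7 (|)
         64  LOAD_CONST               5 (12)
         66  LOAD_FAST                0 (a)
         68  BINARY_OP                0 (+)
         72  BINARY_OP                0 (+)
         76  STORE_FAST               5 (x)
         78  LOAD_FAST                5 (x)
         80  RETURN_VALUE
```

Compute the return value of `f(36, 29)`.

94

LOAD_CONST → push 7. Stack: [7]
LOAD_FAST b → push 29. Stack: [7, 29]
BINARY_OP ^ → 7 ^ 29 = 26. Stack: [26]
STORE_FAST s → s=26. Stack: []
LOAD_CONST → push 11. Stack: [11]
LOAD_FAST s → push 26. Stack: [11, 26]
BINARY_OP & → 11 & 26 = 10. Stack: [10]
LOAD_CONST → push 10. Stack: [10, 10]
LOAD_FAST a → push 36. Stack: [10, 10, 36]
BINARY_OP + → 10 + 36 = 46. Stack: [10, 46]
BINARY_OP + → 10 + 46 = 56. Stack: [56]
STORE_FAST w → w=56. Stack: []
LOAD_FAST_LOAD_FAST a,s → push 36,26. Stack: [36, 26]
BINARY_OP - → 36 - 26 = 10. Stack: [10]
LOAD_CONST → push 9. Stack: [10, 9]
BINARY_OP // → 10 // 9 = 1. Stack: [1]
STORE_FAST v → v=1. Stack: []
LOAD_FAST_LOAD_FAST b,s → push 29,26. Stack: [29, 26]
BINARY_OP & → 29 & 26 = 24. Stack: [24]
STORE_FAST v → v=24. Stack: []
LOAD_CONST → push 10. Stack: [10]
LOAD_FAST a → push 36. Stack: [10, 36]
BINARY_OP | → 10 | 36 = 46. Stack: [46]
LOAD_CONST → push 12. Stack: [46, 12]
LOAD_FAST a → push 36. Stack: [46, 12, 36]
BINARY_OP + → 12 + 36 = 48. Stack: [46, 48]
BINARY_OP + → 46 + 48 = 94. Stack: [94]
STORE_FAST x → x=94. Stack: []
LOAD_FAST x → push 94. Stack: [94]
RETURN_VALUE → return 94.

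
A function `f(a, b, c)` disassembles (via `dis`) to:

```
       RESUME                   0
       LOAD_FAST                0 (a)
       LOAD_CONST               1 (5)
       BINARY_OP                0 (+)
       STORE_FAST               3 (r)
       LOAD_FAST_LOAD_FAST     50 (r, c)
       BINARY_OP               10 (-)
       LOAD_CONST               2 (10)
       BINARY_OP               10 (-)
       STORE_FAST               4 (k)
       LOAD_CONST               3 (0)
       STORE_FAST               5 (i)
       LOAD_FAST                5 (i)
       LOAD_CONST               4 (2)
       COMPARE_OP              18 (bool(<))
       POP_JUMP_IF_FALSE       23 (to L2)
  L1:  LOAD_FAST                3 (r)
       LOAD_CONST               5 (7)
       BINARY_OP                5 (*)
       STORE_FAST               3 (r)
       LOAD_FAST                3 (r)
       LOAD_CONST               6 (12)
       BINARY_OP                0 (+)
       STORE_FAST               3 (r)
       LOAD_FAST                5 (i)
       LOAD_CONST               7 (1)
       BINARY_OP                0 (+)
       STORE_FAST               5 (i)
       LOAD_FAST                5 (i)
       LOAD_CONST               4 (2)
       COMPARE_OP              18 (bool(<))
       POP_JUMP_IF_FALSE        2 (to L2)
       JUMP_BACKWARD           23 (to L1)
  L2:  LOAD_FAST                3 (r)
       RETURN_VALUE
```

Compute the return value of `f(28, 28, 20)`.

LOAD_FAST a → push 28. Stack: [28]
LOAD_CONST → push 5. Stack: [28, 5]
BINARY_OP + → 28 + 5 = 33. Stack: [33]
STORE_FAST r → r=33. Stack: []
LOAD_FAST_LOAD_FAST r,c → push 33,20. Stack: [33, 20]
BINARY_OP - → 33 - 20 = 13. Stack: [13]
LOAD_CONST → push 10. Stack: [13, 10]
BINARY_OP - → 13 - 10 = 3. Stack: [3]
STORE_FAST k → k=3. Stack: []
LOAD_CONST → push 0. Stack: [0]
STORE_FAST i → i=0. Stack: []
LOAD_FAST i → push 0. Stack: [0]
LOAD_CONST → push 2. Stack: [0, 2]
COMPARE_OP bool(<) → 0 vs 2 = True. Stack: [True]
POP_JUMP_IF_FALSE → pop True; no jump. Stack: []
LOAD_FAST r → push 33. Stack: [33]
LOAD_CONST → push 7. Stack: [33, 7]
BINARY_OP * → 33 * 7 = 231. Stack: [231]
STORE_FAST r → r=231. Stack: []
LOAD_FAST r → push 231. Stack: [231]
LOAD_CONST → push 12. Stack: [231, 12]
BINARY_OP + → 231 + 12 = 243. Stack: [243]
STORE_FAST r → r=243. Stack: []
LOAD_FAST i → push 0. Stack: [0]
LOAD_CONST → push 1. Stack: [0, 1]
BINARY_OP + → 0 + 1 = 1. Stack: [1]
STORE_FAST i → i=1. Stack: []
LOAD_FAST i → push 1. Stack: [1]
LOAD_CONST → push 2. Stack: [1, 2]
COMPARE_OP bool(<) → 1 vs 2 = True. Stack: [True]
POP_JUMP_IF_FALSE → pop True; no jump. Stack: []
LOAD_FAST r → push 243. Stack: [243]
LOAD_CONST → push 7. Stack: [243, 7]
BINARY_OP * → 243 * 7 = 1701. Stack: [1701]
STORE_FAST r → r=1701. Stack: []
LOAD_FAST r → push 1701. Stack: [1701]
LOAD_CONST → push 12. Stack: [1701, 12]
BINARY_OP + → 1701 + 12 = 1713. Stack: [1713]
STORE_FAST r → r=1713. Stack: []
LOAD_FAST i → push 1. Stack: [1]
LOAD_CONST → push 1. Stack: [1, 1]
BINARY_OP + → 1 + 1 = 2. Stack: [2]
STORE_FAST i → i=2. Stack: []
LOAD_FAST i → push 2. Stack: [2]
LOAD_CONST → push 2. Stack: [2, 2]
COMPARE_OP bool(<) → 2 vs 2 = False. Stack: [False]
POP_JUMP_IF_FALSE → pop False; jump. Stack: []
LOAD_FAST r → push 1713. Stack: [1713]
RETURN_VALUE → return 1713.

1713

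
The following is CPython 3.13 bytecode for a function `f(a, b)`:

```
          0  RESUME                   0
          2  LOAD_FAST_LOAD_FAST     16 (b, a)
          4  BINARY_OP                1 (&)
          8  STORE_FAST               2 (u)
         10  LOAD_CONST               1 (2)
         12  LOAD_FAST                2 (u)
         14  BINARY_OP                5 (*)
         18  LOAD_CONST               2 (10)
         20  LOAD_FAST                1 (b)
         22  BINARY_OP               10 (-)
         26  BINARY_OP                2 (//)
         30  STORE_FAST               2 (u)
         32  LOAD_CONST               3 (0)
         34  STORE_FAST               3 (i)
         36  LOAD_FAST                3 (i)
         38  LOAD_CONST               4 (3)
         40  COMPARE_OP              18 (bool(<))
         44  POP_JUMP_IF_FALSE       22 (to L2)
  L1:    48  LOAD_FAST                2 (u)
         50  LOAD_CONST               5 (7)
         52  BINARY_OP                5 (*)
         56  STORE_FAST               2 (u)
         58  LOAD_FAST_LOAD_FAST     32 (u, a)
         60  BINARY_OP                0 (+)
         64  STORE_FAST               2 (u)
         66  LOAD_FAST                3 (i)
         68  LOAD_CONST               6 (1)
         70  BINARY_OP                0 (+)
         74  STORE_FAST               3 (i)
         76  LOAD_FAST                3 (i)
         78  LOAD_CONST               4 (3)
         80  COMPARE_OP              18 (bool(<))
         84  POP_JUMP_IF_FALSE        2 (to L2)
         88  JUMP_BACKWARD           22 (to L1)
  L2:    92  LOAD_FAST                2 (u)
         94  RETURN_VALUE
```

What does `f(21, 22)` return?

-175

LOAD_FAST_LOAD_FAST b,a → push 22,21. Stack: [22, 21]
BINARY_OP & → 22 & 21 = 20. Stack: [20]
STORE_FAST u → u=20. Stack: []
LOAD_CONST → push 2. Stack: [2]
LOAD_FAST u → push 20. Stack: [2, 20]
BINARY_OP * → 2 * 20 = 40. Stack: [40]
LOAD_CONST → push 10. Stack: [40, 10]
LOAD_FAST b → push 22. Stack: [40, 10, 22]
BINARY_OP - → 10 - 22 = -12. Stack: [40, -12]
BINARY_OP // → 40 // -12 = -4. Stack: [-4]
STORE_FAST u → u=-4. Stack: []
LOAD_CONST → push 0. Stack: [0]
STORE_FAST i → i=0. Stack: []
LOAD_FAST i → push 0. Stack: [0]
LOAD_CONST → push 3. Stack: [0, 3]
COMPARE_OP bool(<) → 0 vs 3 = True. Stack: [True]
POP_JUMP_IF_FALSE → pop True; no jump. Stack: []
LOAD_FAST u → push -4. Stack: [-4]
LOAD_CONST → push 7. Stack: [-4, 7]
BINARY_OP * → -4 * 7 = -28. Stack: [-28]
STORE_FAST u → u=-28. Stack: []
LOAD_FAST_LOAD_FAST u,a → push -28,21. Stack: [-28, 21]
BINARY_OP + → -28 + 21 = -7. Stack: [-7]
STORE_FAST u → u=-7. Stack: []
LOAD_FAST i → push 0. Stack: [0]
LOAD_CONST → push 1. Stack: [0, 1]
BINARY_OP + → 0 + 1 = 1. Stack: [1]
STORE_FAST i → i=1. Stack: []
LOAD_FAST i → push 1. Stack: [1]
LOAD_CONST → push 3. Stack: [1, 3]
COMPARE_OP bool(<) → 1 vs 3 = True. Stack: [True]
POP_JUMP_IF_FALSE → pop True; no jump. Stack: []
LOAD_FAST u → push -7. Stack: [-7]
LOAD_CONST → push 7. Stack: [-7, 7]
BINARY_OP * → -7 * 7 = -49. Stack: [-49]
STORE_FAST u → u=-49. Stack: []
LOAD_FAST_LOAD_FAST u,a → push -49,21. Stack: [-49, 21]
BINARY_OP + → -49 + 21 = -28. Stack: [-28]
STORE_FAST u → u=-28. Stack: []
LOAD_FAST i → push 1. Stack: [1]
LOAD_CONST → push 1. Stack: [1, 1]
BINARY_OP + → 1 + 1 = 2. Stack: [2]
STORE_FAST i → i=2. Stack: []
LOAD_FAST i → push 2. Stack: [2]
LOAD_CONST → push 3. Stack: [2, 3]
COMPARE_OP bool(<) → 2 vs 3 = True. Stack: [True]
POP_JUMP_IF_FALSE → pop True; no jump. Stack: []
LOAD_FAST u → push -28. Stack: [-28]
LOAD_CONST → push 7. Stack: [-28, 7]
BINARY_OP * → -28 * 7 = -196. Stack: [-196]
STORE_FAST u → u=-196. Stack: []
LOAD_FAST_LOAD_FAST u,a → push -196,21. Stack: [-196, 21]
BINARY_OP + → -196 + 21 = -175. Stack: [-175]
STORE_FAST u → u=-175. Stack: []
LOAD_FAST i → push 2. Stack: [2]
LOAD_CONST → push 1. Stack: [2, 1]
BINARY_OP + → 2 + 1 = 3. Stack: [3]
STORE_FAST i → i=3. Stack: []
LOAD_FAST i → push 3. Stack: [3]
LOAD_CONST → push 3. Stack: [3, 3]
COMPARE_OP bool(<) → 3 vs 3 = False. Stack: [False]
POP_JUMP_IF_FALSE → pop False; jump. Stack: []
LOAD_FAST u → push -175. Stack: [-175]
RETURN_VALUE → return -175.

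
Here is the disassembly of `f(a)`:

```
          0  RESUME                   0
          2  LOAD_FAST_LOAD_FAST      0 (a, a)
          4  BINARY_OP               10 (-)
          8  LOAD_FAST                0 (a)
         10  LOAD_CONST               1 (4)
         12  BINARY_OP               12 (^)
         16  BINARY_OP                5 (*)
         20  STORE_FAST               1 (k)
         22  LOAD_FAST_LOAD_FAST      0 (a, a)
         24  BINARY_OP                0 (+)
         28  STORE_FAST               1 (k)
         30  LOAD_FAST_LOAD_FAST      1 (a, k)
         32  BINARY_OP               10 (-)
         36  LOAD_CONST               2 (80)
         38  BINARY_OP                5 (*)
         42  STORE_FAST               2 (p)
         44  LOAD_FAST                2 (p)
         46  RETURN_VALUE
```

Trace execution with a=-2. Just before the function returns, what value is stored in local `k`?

LOAD_FAST_LOAD_FAST a,a → push -2,-2. Stack: [-2, -2]
BINARY_OP - → -2 - -2 = 0. Stack: [0]
LOAD_FAST a → push -2. Stack: [0, -2]
LOAD_CONST → push 4. Stack: [0, -2, 4]
BINARY_OP ^ → -2 ^ 4 = -6. Stack: [0, -6]
BINARY_OP * → 0 * -6 = 0. Stack: [0]
STORE_FAST k → k=0. Stack: []
LOAD_FAST_LOAD_FAST a,a → push -2,-2. Stack: [-2, -2]
BINARY_OP + → -2 + -2 = -4. Stack: [-4]
STORE_FAST k → k=-4. Stack: []
LOAD_FAST_LOAD_FAST a,k → push -2,-4. Stack: [-2, -4]
BINARY_OP - → -2 - -4 = 2. Stack: [2]
LOAD_CONST → push 80. Stack: [2, 80]
BINARY_OP * → 2 * 80 = 160. Stack: [160]
STORE_FAST p → p=160. Stack: []
LOAD_FAST p → push 160. Stack: [160]
RETURN_VALUE → return 160.

-4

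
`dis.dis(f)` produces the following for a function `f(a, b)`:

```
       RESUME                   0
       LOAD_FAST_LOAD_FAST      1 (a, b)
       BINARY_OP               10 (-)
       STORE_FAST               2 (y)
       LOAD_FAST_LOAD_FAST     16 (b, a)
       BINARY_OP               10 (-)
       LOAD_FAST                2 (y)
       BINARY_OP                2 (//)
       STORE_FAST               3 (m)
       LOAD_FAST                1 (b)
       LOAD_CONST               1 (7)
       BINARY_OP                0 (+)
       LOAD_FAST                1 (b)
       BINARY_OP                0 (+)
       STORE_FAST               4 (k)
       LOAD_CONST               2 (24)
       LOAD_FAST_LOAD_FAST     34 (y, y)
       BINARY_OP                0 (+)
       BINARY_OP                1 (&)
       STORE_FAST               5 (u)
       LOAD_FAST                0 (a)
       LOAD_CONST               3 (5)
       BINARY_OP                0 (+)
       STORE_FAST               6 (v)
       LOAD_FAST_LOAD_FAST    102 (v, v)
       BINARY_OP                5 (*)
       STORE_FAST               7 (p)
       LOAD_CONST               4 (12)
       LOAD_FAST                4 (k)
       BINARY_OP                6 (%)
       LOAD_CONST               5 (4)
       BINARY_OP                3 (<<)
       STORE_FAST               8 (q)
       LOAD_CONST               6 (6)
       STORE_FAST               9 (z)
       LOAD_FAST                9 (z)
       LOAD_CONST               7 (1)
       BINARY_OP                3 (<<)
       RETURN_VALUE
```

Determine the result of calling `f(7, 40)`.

LOAD_FAST_LOAD_FAST a,b → push 7,40. Stack: [7, 40]
BINARY_OP - → 7 - 40 = -33. Stack: [-33]
STORE_FAST y → y=-33. Stack: []
LOAD_FAST_LOAD_FAST b,a → push 40,7. Stack: [40, 7]
BINARY_OP - → 40 - 7 = 33. Stack: [33]
LOAD_FAST y → push -33. Stack: [33, -33]
BINARY_OP // → 33 // -33 = -1. Stack: [-1]
STORE_FAST m → m=-1. Stack: []
LOAD_FAST b → push 40. Stack: [40]
LOAD_CONST → push 7. Stack: [40, 7]
BINARY_OP + → 40 + 7 = 47. Stack: [47]
LOAD_FAST b → push 40. Stack: [47, 40]
BINARY_OP + → 47 + 40 = 87. Stack: [87]
STORE_FAST k → k=87. Stack: []
LOAD_CONST → push 24. Stack: [24]
LOAD_FAST_LOAD_FAST y,y → push -33,-33. Stack: [24, -33, -33]
BINARY_OP + → -33 + -33 = -66. Stack: [24, -66]
BINARY_OP & → 24 & -66 = 24. Stack: [24]
STORE_FAST u → u=24. Stack: []
LOAD_FAST a → push 7. Stack: [7]
LOAD_CONST → push 5. Stack: [7, 5]
BINARY_OP + → 7 + 5 = 12. Stack: [12]
STORE_FAST v → v=12. Stack: []
LOAD_FAST_LOAD_FAST v,v → push 12,12. Stack: [12, 12]
BINARY_OP * → 12 * 12 = 144. Stack: [144]
STORE_FAST p → p=144. Stack: []
LOAD_CONST → push 12. Stack: [12]
LOAD_FAST k → push 87. Stack: [12, 87]
BINARY_OP % → 12 % 87 = 12. Stack: [12]
LOAD_CONST → push 4. Stack: [12, 4]
BINARY_OP << → 12 << 4 = 192. Stack: [192]
STORE_FAST q → q=192. Stack: []
LOAD_CONST → push 6. Stack: [6]
STORE_FAST z → z=6. Stack: []
LOAD_FAST z → push 6. Stack: [6]
LOAD_CONST → push 1. Stack: [6, 1]
BINARY_OP << → 6 << 1 = 12. Stack: [12]
RETURN_VALUE → return 12.

12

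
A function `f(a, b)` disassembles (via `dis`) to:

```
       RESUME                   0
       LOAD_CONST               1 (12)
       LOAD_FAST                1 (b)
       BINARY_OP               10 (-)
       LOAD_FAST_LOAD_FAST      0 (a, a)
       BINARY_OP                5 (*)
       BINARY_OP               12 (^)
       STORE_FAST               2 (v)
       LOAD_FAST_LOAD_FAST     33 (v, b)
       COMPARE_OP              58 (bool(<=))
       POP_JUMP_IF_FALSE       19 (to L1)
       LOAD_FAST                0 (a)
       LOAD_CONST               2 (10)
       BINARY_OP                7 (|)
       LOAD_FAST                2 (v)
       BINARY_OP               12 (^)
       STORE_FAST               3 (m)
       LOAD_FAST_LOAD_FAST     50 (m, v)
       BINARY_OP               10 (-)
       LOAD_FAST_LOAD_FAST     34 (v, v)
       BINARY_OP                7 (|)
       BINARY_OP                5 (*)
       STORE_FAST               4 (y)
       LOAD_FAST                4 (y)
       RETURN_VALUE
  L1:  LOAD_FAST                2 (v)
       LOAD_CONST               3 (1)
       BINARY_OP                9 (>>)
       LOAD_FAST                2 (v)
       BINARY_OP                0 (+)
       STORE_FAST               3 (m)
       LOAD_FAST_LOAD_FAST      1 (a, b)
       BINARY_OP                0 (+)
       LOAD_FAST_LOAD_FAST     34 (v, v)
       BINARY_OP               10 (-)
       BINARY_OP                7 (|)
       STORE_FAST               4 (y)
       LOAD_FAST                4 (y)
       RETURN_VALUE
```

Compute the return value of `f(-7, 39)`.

-4004

LOAD_CONST → push 12. Stack: [12]
LOAD_FAST b → push 39. Stack: [12, 39]
BINARY_OP - → 12 - 39 = -27. Stack: [-27]
LOAD_FAST_LOAD_FAST a,a → push -7,-7. Stack: [-27, -7, -7]
BINARY_OP * → -7 * -7 = 49. Stack: [-27, 49]
BINARY_OP ^ → -27 ^ 49 = -44. Stack: [-44]
STORE_FAST v → v=-44. Stack: []
LOAD_FAST_LOAD_FAST v,b → push -44,39. Stack: [-44, 39]
COMPARE_OP bool(<=) → -44 vs 39 = True. Stack: [True]
POP_JUMP_IF_FALSE → pop True; no jump. Stack: []
LOAD_FAST a → push -7. Stack: [-7]
LOAD_CONST → push 10. Stack: [-7, 10]
BINARY_OP | → -7 | 10 = -5. Stack: [-5]
LOAD_FAST v → push -44. Stack: [-5, -44]
BINARY_OP ^ → -5 ^ -44 = 47. Stack: [47]
STORE_FAST m → m=47. Stack: []
LOAD_FAST_LOAD_FAST m,v → push 47,-44. Stack: [47, -44]
BINARY_OP - → 47 - -44 = 91. Stack: [91]
LOAD_FAST_LOAD_FAST v,v → push -44,-44. Stack: [91, -44, -44]
BINARY_OP | → -44 | -44 = -44. Stack: [91, -44]
BINARY_OP * → 91 * -44 = -4004. Stack: [-4004]
STORE_FAST y → y=-4004. Stack: []
LOAD_FAST y → push -4004. Stack: [-4004]
RETURN_VALUE → return -4004.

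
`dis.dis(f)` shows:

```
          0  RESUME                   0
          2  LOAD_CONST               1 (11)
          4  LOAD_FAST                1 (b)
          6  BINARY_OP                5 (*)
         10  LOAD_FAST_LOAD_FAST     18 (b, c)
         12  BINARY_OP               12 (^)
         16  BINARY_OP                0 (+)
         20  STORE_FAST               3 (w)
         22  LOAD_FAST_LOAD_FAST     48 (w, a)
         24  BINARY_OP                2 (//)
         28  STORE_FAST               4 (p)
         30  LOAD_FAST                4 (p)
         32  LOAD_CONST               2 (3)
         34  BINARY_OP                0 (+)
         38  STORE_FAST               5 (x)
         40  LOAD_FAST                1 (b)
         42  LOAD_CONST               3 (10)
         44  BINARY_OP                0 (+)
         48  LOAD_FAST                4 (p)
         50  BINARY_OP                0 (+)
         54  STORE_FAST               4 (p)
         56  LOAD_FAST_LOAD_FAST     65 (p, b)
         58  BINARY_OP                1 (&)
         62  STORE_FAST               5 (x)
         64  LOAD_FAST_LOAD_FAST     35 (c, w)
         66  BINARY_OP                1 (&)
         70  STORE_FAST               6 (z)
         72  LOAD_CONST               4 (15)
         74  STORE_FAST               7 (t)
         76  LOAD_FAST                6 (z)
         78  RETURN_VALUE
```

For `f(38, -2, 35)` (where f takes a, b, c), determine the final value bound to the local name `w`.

-57

LOAD_CONST → push 11. Stack: [11]
LOAD_FAST b → push -2. Stack: [11, -2]
BINARY_OP * → 11 * -2 = -22. Stack: [-22]
LOAD_FAST_LOAD_FAST b,c → push -2,35. Stack: [-22, -2, 35]
BINARY_OP ^ → -2 ^ 35 = -35. Stack: [-22, -35]
BINARY_OP + → -22 + -35 = -57. Stack: [-57]
STORE_FAST w → w=-57. Stack: []
LOAD_FAST_LOAD_FAST w,a → push -57,38. Stack: [-57, 38]
BINARY_OP // → -57 // 38 = -2. Stack: [-2]
STORE_FAST p → p=-2. Stack: []
LOAD_FAST p → push -2. Stack: [-2]
LOAD_CONST → push 3. Stack: [-2, 3]
BINARY_OP + → -2 + 3 = 1. Stack: [1]
STORE_FAST x → x=1. Stack: []
LOAD_FAST b → push -2. Stack: [-2]
LOAD_CONST → push 10. Stack: [-2, 10]
BINARY_OP + → -2 + 10 = 8. Stack: [8]
LOAD_FAST p → push -2. Stack: [8, -2]
BINARY_OP + → 8 + -2 = 6. Stack: [6]
STORE_FAST p → p=6. Stack: []
LOAD_FAST_LOAD_FAST p,b → push 6,-2. Stack: [6, -2]
BINARY_OP & → 6 & -2 = 6. Stack: [6]
STORE_FAST x → x=6. Stack: []
LOAD_FAST_LOAD_FAST c,w → push 35,-57. Stack: [35, -57]
BINARY_OP & → 35 & -57 = 3. Stack: [3]
STORE_FAST z → z=3. Stack: []
LOAD_CONST → push 15. Stack: [15]
STORE_FAST t → t=15. Stack: []
LOAD_FAST z → push 3. Stack: [3]
RETURN_VALUE → return 3.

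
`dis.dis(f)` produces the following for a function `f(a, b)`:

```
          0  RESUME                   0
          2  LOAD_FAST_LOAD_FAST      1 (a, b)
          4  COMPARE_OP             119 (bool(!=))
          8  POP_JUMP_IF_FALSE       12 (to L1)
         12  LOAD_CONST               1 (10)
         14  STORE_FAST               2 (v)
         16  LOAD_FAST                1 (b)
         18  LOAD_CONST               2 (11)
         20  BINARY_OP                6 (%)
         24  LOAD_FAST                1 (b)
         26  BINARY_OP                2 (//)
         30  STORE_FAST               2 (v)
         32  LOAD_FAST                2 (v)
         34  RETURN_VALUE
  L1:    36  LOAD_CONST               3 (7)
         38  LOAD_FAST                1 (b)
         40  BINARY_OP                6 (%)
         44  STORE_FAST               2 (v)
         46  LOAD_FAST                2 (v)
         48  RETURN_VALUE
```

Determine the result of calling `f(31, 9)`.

1

LOAD_FAST_LOAD_FAST a,b → push 31,9. Stack: [31, 9]
COMPARE_OP bool(!=) → 31 vs 9 = True. Stack: [True]
POP_JUMP_IF_FALSE → pop True; no jump. Stack: []
LOAD_CONST → push 10. Stack: [10]
STORE_FAST v → v=10. Stack: []
LOAD_FAST b → push 9. Stack: [9]
LOAD_CONST → push 11. Stack: [9, 11]
BINARY_OP % → 9 % 11 = 9. Stack: [9]
LOAD_FAST b → push 9. Stack: [9, 9]
BINARY_OP // → 9 // 9 = 1. Stack: [1]
STORE_FAST v → v=1. Stack: []
LOAD_FAST v → push 1. Stack: [1]
RETURN_VALUE → return 1.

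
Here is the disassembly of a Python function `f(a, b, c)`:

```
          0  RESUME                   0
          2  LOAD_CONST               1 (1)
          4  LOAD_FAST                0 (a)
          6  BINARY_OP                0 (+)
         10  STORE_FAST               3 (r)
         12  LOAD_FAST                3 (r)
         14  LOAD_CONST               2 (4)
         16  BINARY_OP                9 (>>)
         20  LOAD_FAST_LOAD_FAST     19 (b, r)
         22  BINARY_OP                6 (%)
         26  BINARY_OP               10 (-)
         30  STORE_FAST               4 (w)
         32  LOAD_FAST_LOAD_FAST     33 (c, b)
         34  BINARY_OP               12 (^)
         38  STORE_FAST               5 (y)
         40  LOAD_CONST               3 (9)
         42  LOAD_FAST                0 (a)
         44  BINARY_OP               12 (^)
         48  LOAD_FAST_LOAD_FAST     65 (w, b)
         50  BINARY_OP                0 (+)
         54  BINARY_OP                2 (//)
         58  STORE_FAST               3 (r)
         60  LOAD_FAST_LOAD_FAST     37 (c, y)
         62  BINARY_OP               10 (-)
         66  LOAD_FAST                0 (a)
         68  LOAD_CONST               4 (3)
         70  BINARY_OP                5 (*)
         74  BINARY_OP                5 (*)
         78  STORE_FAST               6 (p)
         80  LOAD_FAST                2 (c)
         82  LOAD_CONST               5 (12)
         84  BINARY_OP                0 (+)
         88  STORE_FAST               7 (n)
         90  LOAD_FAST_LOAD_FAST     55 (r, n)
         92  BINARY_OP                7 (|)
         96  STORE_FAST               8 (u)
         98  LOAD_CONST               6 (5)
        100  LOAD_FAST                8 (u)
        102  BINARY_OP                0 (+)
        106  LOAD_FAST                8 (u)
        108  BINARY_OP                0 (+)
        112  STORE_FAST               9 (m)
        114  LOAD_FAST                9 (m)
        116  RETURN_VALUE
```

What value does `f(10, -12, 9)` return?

3

LOAD_CONST → push 1. Stack: [1]
LOAD_FAST a → push 10. Stack: [1, 10]
BINARY_OP + → 1 + 10 = 11. Stack: [11]
STORE_FAST r → r=11. Stack: []
LOAD_FAST r → push 11. Stack: [11]
LOAD_CONST → push 4. Stack: [11, 4]
BINARY_OP >> → 11 >> 4 = 0. Stack: [0]
LOAD_FAST_LOAD_FAST b,r → push -12,11. Stack: [0, -12, 11]
BINARY_OP % → -12 % 11 = 10. Stack: [0, 10]
BINARY_OP - → 0 - 10 = -10. Stack: [-10]
STORE_FAST w → w=-10. Stack: []
LOAD_FAST_LOAD_FAST c,b → push 9,-12. Stack: [9, -12]
BINARY_OP ^ → 9 ^ -12 = -3. Stack: [-3]
STORE_FAST y → y=-3. Stack: []
LOAD_CONST → push 9. Stack: [9]
LOAD_FAST a → push 10. Stack: [9, 10]
BINARY_OP ^ → 9 ^ 10 = 3. Stack: [3]
LOAD_FAST_LOAD_FAST w,b → push -10,-12. Stack: [3, -10, -12]
BINARY_OP + → -10 + -12 = -22. Stack: [3, -22]
BINARY_OP // → 3 // -22 = -1. Stack: [-1]
STORE_FAST r → r=-1. Stack: []
LOAD_FAST_LOAD_FAST c,y → push 9,-3. Stack: [9, -3]
BINARY_OP - → 9 - -3 = 12. Stack: [12]
LOAD_FAST a → push 10. Stack: [12, 10]
LOAD_CONST → push 3. Stack: [12, 10, 3]
BINARY_OP * → 10 * 3 = 30. Stack: [12, 30]
BINARY_OP * → 12 * 30 = 360. Stack: [360]
STORE_FAST p → p=360. Stack: []
LOAD_FAST c → push 9. Stack: [9]
LOAD_CONST → push 12. Stack: [9, 12]
BINARY_OP + → 9 + 12 = 21. Stack: [21]
STORE_FAST n → n=21. Stack: []
LOAD_FAST_LOAD_FAST r,n → push -1,21. Stack: [-1, 21]
BINARY_OP | → -1 | 21 = -1. Stack: [-1]
STORE_FAST u → u=-1. Stack: []
LOAD_CONST → push 5. Stack: [5]
LOAD_FAST u → push -1. Stack: [5, -1]
BINARY_OP + → 5 + -1 = 4. Stack: [4]
LOAD_FAST u → push -1. Stack: [4, -1]
BINARY_OP + → 4 + -1 = 3. Stack: [3]
STORE_FAST m → m=3. Stack: []
LOAD_FAST m → push 3. Stack: [3]
RETURN_VALUE → return 3.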